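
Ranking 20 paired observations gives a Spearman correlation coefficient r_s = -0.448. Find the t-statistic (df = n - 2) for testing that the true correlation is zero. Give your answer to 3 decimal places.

-2.126

t = r_s·√(n−2) / √(1−r_s²) with r_s = -0.448, n = 20
  = -0.448·√18 / √(1 − 0.200704)
  = -0.448·4.242641 / 0.894034
  = -1.900703 / 0.894034 = -2.126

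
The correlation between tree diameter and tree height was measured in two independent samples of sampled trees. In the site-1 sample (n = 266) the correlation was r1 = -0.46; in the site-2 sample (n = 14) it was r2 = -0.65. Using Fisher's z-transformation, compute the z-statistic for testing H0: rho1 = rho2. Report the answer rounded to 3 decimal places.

0.903

z1 = atanh(-0.46) = -0.497311,  z2 = atanh(-0.65) = -0.775299
SE = √(1/(n1−3) + 1/(n2−3)) = √(1/263 + 1/11) = √(0.0038023 + 0.0909091) = √0.0947114 = 0.307752
z = (z1 − z2)/SE = (-0.497311 − (-0.775299)) / 0.307752 = 0.277988 / 0.307752 = 0.903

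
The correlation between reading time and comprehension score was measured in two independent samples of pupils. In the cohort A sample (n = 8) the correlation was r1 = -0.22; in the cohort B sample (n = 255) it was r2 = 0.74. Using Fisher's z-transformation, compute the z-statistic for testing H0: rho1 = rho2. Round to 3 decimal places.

-2.600

z1 = atanh(-0.22) = -0.223656,  z2 = atanh(0.74) = 0.950479
SE = √(1/(n1−3) + 1/(n2−3)) = √(1/5 + 1/252) = √(0.2000000 + 0.0039683) = √0.2039683 = 0.451628
z = (z1 − z2)/SE = (-0.223656 − 0.950479) / 0.451628 = -1.174135 / 0.451628 = -2.600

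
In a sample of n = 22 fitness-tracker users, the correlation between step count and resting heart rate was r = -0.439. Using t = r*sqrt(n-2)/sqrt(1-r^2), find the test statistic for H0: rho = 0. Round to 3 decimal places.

-2.185

1 − r² = 1 − 0.192721 = 0.807279;  √(1−r²) = 0.898487
√(n−2) = √20 = 4.472136
t = r·√(n−2)/√(1−r²) = -0.439 · 4.472136 / 0.898487 = -2.185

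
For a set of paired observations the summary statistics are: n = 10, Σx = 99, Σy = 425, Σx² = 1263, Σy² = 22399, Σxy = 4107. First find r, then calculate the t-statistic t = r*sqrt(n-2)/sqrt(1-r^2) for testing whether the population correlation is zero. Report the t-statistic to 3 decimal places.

-0.258

Numerator: nΣxy − (Σx)(Σy) = 10·4107 − (99)(425) = -1005
Denominator: √[(nΣx²−(Σx)²)(nΣy²−(Σy)²)]
  nΣx²−(Σx)² = 10·1263 − 9801 = 2829;  nΣy²−(Σy)² = 10·22399 − 180625 = 43365
  √(2829·43365) = √122679585 = 11076.0817
r = -1005 / 11076.0817 = -0.0907
t = r·√(n−2)/√(1−r²) = -0.0907·√8 / √(1−0.008226) = -0.256538 / 0.995879 = -0.258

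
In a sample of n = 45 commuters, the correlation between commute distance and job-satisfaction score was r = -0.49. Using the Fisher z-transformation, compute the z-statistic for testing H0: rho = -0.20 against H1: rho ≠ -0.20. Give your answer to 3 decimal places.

-2.160

z_r = atanh(-0.49) = -0.536060,  z_0 = atanh(-0.20) = -0.202733
SE = 1/√(n−3) = 1/√42 = 0.154303
z = (z_r − z_0)/SE = (-0.536060 − (-0.202733)) / 0.154303 = -0.333327 / 0.154303 = -2.160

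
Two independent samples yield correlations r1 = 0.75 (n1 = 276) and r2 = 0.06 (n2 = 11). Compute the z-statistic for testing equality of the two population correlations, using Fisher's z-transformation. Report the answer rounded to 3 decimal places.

2.545

Fisher z-transforms: z1 = atanh(0.75) = 0.972955, z2 = atanh(0.06) = 0.060072; difference d = 0.912883
Var(d) = 1/273 + 1/8 = 0.0036630 + 0.1250000 = 0.1286630
z = d/√Var(d) = 0.912883 / √0.1286630 = 0.912883 / 0.358696 = 2.545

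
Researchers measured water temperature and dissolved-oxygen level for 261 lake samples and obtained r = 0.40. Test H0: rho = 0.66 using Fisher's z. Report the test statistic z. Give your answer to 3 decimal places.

Fisher z: atanh(0.40) = 0.423649, atanh(0.66) = 0.792814
z = (z_r − z_0)·√(n−3) = (0.423649 − 0.792814)·√258 = -0.369165 · 16.062378 = -5.930

-5.930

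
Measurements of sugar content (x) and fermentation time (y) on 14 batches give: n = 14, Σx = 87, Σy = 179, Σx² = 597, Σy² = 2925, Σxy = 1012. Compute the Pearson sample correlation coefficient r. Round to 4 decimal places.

-0.5299

Numerator: nΣxy − (Σx)(Σy) = 14·1012 − (87)(179) = -1405
Denominator: √[(nΣx²−(Σx)²)(nΣy²−(Σy)²)]
  nΣx²−(Σx)² = 14·597 − 7569 = 789;  nΣy²−(Σy)² = 14·2925 − 32041 = 8909
  √(789·8909) = √7029201 = 2651.2640
r = -1405 / 2651.2640 = -0.5299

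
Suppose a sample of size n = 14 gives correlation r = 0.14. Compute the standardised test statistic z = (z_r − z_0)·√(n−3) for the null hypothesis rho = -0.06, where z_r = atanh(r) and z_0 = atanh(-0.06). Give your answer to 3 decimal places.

z_r = atanh(0.14) = 0.140926,  z_0 = atanh(-0.06) = -0.060072
SE = 1/√(n−3) = 1/√11 = 0.301511
z = (z_r − z_0)/SE = (0.140926 − (-0.060072)) / 0.301511 = 0.200998 / 0.301511 = 0.667

0.667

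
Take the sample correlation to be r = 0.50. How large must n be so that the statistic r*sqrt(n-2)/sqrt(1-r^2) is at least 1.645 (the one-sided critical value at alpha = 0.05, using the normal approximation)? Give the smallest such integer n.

11

Need r·√(n−2)/√(1−r²) ≥ 1.645
√(n−2) ≥ 1.645·√(1−0.2500) / 0.50 = 1.645·0.866025 / 0.50 = 2.8492
n−2 ≥ 8.1179  ⇒  n ≥ 10.1179
Smallest integer n = 11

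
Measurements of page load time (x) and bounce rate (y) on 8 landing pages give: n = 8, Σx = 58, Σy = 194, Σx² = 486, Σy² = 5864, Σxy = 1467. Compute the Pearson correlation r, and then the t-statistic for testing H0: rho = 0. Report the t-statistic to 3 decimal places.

0.551

S_xy = nΣxy − ΣxΣy = 8·1467 − 58·194 = 11736 − 11252 = 484
S_xx = nΣx² − (Σx)² = 8·486 − 58² = 3888 − 3364 = 524
S_yy = nΣy² − (Σy)² = 8·5864 − 194² = 46912 − 37636 = 9276
r = S_xy / √(S_xx·S_yy) = 484 / √(524·9276) = 484 / √4860624 = 484 / 2204.6823 = 0.2195
t = r·√(n−2)/√(1−r²) = 0.2195·√6 / √(1−0.048180) = 0.537663 / 0.975613 = 0.551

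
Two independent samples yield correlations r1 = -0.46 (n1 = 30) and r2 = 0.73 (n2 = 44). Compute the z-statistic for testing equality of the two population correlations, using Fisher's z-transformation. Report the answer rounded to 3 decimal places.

-5.754

Fisher z-transforms: z1 = atanh(-0.46) = -0.497311, z2 = atanh(0.73) = 0.928727; difference d = -1.426038
Var(d) = 1/27 + 1/41 = 0.0370370 + 0.0243902 = 0.0614272
z = d/√Var(d) = -1.426038 / √0.0614272 = -1.426038 / 0.247845 = -5.754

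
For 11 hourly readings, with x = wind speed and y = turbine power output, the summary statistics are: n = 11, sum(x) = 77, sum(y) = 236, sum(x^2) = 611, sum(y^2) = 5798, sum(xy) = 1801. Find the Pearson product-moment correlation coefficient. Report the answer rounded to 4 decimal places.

0.6478

Numerator: nΣxy − (Σx)(Σy) = 11·1801 − (77)(236) = 1639
Denominator: √[(nΣx²−(Σx)²)(nΣy²−(Σy)²)]
  nΣx²−(Σx)² = 11·611 − 5929 = 792;  nΣy²−(Σy)² = 11·5798 − 55696 = 8082
  √(792·8082) = √6400944 = 2530.0087
r = 1639 / 2530.0087 = 0.6478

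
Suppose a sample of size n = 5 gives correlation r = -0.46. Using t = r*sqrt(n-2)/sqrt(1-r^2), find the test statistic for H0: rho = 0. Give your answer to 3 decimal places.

1 − r² = 1 − 0.2116 = 0.7884;  √(1−r²) = 0.887919
√(n−2) = √3 = 1.732051
t = r·√(n−2)/√(1−r²) = -0.46 · 1.732051 / 0.887919 = -0.897

-0.897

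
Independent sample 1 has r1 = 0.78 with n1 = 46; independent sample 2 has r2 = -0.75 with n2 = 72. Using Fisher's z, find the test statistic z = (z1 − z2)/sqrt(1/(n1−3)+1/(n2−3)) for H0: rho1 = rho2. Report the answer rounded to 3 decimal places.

z1 = atanh(0.78) = 1.045371,  z2 = atanh(-0.75) = -0.972955
SE = √(1/(n1−3) + 1/(n2−3)) = √(1/43 + 1/69) = √(0.0232558 + 0.0144928) = √0.0377486 = 0.194290
z = (z1 − z2)/SE = (1.045371 − (-0.972955)) / 0.194290 = 2.018326 / 0.194290 = 10.388

10.388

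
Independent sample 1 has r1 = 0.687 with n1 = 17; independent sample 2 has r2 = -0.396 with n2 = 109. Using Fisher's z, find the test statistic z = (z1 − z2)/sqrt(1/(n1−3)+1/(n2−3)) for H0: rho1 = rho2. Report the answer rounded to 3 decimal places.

z1 = atanh(0.687) = 0.842252,  z2 = atanh(-0.396) = -0.418896
SE = √(1/(n1−3) + 1/(n2−3)) = √(1/14 + 1/106) = √(0.0714286 + 0.0094340) = √0.0808626 = 0.284363
z = (z1 − z2)/SE = (0.842252 − (-0.418896)) / 0.284363 = 1.261148 / 0.284363 = 4.435

4.435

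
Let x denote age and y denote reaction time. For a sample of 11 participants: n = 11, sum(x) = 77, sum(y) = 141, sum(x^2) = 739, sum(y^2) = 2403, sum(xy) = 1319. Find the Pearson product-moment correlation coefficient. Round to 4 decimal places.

Numerator: nΣxy − (Σx)(Σy) = 11·1319 − (77)(141) = 3652
Denominator: √[(nΣx²−(Σx)²)(nΣy²−(Σy)²)]
  nΣx²−(Σx)² = 11·739 − 5929 = 2200;  nΣy²−(Σy)² = 11·2403 − 19881 = 6552
  √(2200·6552) = √14414400 = 3796.6301
r = 3652 / 3796.6301 = 0.9619

0.9619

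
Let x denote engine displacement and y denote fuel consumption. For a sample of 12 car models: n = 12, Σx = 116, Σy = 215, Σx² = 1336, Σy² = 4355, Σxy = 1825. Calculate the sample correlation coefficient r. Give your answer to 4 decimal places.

-0.7710

S_xy = nΣxy − ΣxΣy = 12·1825 − 116·215 = 21900 − 24940 = -3040
S_xx = nΣx² − (Σx)² = 12·1336 − 116² = 16032 − 13456 = 2576
S_yy = nΣy² − (Σy)² = 12·4355 − 215² = 52260 − 46225 = 6035
r = S_xy / √(S_xx·S_yy) = -3040 / √(2576·6035) = -3040 / √15546160 = -3040 / 3942.8619 = -0.7710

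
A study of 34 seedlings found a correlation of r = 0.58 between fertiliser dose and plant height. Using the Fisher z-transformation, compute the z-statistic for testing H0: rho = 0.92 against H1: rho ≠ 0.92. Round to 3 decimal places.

-5.159

Fisher z: atanh(0.58) = 0.662463, atanh(0.92) = 1.589027
z = (z_r − z_0)·√(n−3) = (0.662463 − 1.589027)·√31 = -0.926564 · 5.567764 = -5.159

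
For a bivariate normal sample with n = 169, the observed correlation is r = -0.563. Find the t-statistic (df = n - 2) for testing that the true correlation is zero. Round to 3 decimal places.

1 − r² = 1 − 0.316969 = 0.683031;  √(1−r²) = 0.826457
√(n−2) = √167 = 12.922848
t = r·√(n−2)/√(1−r²) = -0.563 · 12.922848 / 0.826457 = -8.803

-8.803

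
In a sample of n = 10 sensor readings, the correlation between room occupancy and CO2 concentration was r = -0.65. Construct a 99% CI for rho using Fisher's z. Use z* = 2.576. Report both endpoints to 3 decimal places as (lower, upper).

(-0.941, 0.196)

z_r = atanh(-0.65) = -0.775299;  SE = 1/√(n−3) = 1/√7 = 0.377964
z-limits: -0.775299 ± 2.576·0.377964 = -0.775299 ± 0.973635 = [-1.748934, 0.198336]
ρ-limits: (tanh -1.748934, tanh 0.198336) = (-0.941, 0.196)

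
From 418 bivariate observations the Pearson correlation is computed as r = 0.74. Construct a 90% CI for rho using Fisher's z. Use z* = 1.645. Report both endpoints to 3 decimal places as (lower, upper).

(0.701, 0.774)

Fisher z: z_r = atanh(r) = ½·ln((1+0.74)/(1−0.74)) = 0.950479
SE(z) = 1/√(n−3) = 1/√415 = 0.049088
90% ⇒ z* = 1.645; margin = 1.645·0.049088 = 0.080750
CI on z-scale: (0.869729, 1.031229)
Back-transform: tanh(0.869729) = 0.701236, tanh(1.031229) = 0.774401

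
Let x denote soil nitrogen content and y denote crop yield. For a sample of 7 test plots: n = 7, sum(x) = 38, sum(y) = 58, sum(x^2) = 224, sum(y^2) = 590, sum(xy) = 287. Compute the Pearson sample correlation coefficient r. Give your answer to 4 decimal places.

-0.6327

Numerator: nΣxy − (Σx)(Σy) = 7·287 − (38)(58) = -195
Denominator: √[(nΣx²−(Σx)²)(nΣy²−(Σy)²)]
  nΣx²−(Σx)² = 7·224 − 1444 = 124;  nΣy²−(Σy)² = 7·590 − 3364 = 766
  √(124·766) = √94984 = 308.1947
r = -195 / 308.1947 = -0.6327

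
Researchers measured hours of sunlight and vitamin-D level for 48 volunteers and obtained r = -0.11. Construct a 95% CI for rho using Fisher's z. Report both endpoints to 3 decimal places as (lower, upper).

Fisher z: z_r = atanh(r) = ½·ln((1+(-0.11))/(1−(-0.11))) = -0.110447
SE(z) = 1/√(n−3) = 1/√45 = 0.149071
95% ⇒ z* = 1.960; margin = 1.960·0.149071 = 0.292179
CI on z-scale: (-0.402626, 0.181732)
Back-transform: tanh(-0.402626) = -0.382194, tanh(0.181732) = 0.179757

(-0.382, 0.180)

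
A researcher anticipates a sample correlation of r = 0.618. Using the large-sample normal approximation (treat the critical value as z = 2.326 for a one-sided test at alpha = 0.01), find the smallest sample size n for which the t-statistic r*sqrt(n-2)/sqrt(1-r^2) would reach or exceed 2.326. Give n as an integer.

Need r·√(n−2)/√(1−r²) ≥ 2.326
√(n−2) ≥ 2.326·√(1−0.381924) / 0.618 = 2.326·0.786178 / 0.618 = 2.9590
n−2 ≥ 8.7557  ⇒  n ≥ 10.7557
Smallest integer n = 11

11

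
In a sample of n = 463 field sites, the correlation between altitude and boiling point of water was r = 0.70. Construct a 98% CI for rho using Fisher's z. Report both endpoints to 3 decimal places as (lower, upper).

(0.640, 0.751)

z_r = atanh(0.70) = 0.867301;  SE = 1/√(n−3) = 1/√460 = 0.046625
z-limits: 0.867301 ± 2.326·0.046625 = 0.867301 ± 0.108450 = [0.758851, 0.975751]
ρ-limits: (tanh 0.758851, tanh 0.975751) = (0.640, 0.751)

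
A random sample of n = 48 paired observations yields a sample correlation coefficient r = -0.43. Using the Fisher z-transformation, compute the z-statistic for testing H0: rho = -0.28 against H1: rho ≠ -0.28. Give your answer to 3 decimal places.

-1.155

z_r = atanh(-0.43) = -0.459897,  z_0 = atanh(-0.28) = -0.287682
SE = 1/√(n−3) = 1/√45 = 0.149071
z = (z_r − z_0)/SE = (-0.459897 − (-0.287682)) / 0.149071 = -0.172215 / 0.149071 = -1.155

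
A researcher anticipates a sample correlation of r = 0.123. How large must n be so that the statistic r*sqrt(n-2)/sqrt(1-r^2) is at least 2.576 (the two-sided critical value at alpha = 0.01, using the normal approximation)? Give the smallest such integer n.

434

Need r·√(n−2)/√(1−r²) ≥ 2.576
√(n−2) ≥ 2.576·√(1−0.015129) / 0.123 = 2.576·0.992407 / 0.123 = 20.7841
n−2 ≥ 431.9788  ⇒  n ≥ 433.9788
Smallest integer n = 434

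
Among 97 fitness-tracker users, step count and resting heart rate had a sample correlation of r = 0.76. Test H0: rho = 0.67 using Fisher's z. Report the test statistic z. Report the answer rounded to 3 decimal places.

1.798

Fisher z: atanh(0.76) = 0.996215, atanh(0.67) = 0.810743
z = (z_r − z_0)·√(n−3) = (0.996215 − 0.810743)·√94 = 0.185472 · 9.695360 = 1.798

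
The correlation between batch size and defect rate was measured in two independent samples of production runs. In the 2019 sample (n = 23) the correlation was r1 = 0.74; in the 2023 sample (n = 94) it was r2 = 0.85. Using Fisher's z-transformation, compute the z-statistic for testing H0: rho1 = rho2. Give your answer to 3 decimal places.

-1.238

Fisher z-transforms: z1 = atanh(0.74) = 0.950479, z2 = atanh(0.85) = 1.256153; difference d = -0.305674
Var(d) = 1/20 + 1/91 = 0.0500000 + 0.0109890 = 0.0609890
z = d/√Var(d) = -0.305674 / √0.0609890 = -0.305674 / 0.246960 = -1.238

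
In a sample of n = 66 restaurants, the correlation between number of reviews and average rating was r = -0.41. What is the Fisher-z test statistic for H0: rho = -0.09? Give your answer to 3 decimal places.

-2.741

Fisher z: atanh(-0.41) = -0.435611, atanh(-0.09) = -0.090244
z = (z_r − z_0)·√(n−3) = (-0.435611 − (-0.090244))·√63 = -0.345367 · 7.937254 = -2.741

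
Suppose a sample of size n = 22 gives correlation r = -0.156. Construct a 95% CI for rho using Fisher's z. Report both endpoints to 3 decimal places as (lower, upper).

z_r = atanh(-0.156) = -0.157284;  SE = 1/√(n−3) = 1/√19 = 0.229416
z-limits: -0.157284 ± 1.960·0.229416 = -0.157284 ± 0.449655 = [-0.606939, 0.292371]
ρ-limits: (tanh -0.606939, tanh 0.292371) = (-0.542, 0.284)

(-0.542, 0.284)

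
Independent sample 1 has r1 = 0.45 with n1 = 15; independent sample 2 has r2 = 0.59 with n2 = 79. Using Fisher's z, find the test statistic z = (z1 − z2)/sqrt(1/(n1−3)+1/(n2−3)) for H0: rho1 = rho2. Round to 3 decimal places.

z1 = atanh(0.45) = 0.484700,  z2 = atanh(0.59) = 0.677666
SE = √(1/(n1−3) + 1/(n2−3)) = √(1/12 + 1/76) = √(0.0833333 + 0.0131579) = √0.0964912 = 0.310630
z = (z1 − z2)/SE = (0.484700 − 0.677666) / 0.310630 = -0.192966 / 0.310630 = -0.621

-0.621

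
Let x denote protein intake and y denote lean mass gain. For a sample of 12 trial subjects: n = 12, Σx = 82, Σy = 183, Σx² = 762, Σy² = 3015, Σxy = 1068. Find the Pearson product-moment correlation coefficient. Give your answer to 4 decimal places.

-0.8582

Numerator: nΣxy − (Σx)(Σy) = 12·1068 − (82)(183) = -2190
Denominator: √[(nΣx²−(Σx)²)(nΣy²−(Σy)²)]
  nΣx²−(Σx)² = 12·762 − 6724 = 2420;  nΣy²−(Σy)² = 12·3015 − 33489 = 2691
  √(2420·2691) = √6512220 = 2551.9052
r = -2190 / 2551.9052 = -0.8582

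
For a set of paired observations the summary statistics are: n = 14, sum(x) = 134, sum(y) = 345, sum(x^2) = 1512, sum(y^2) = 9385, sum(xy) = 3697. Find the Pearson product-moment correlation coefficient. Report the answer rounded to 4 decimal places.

S_xy = nΣxy − ΣxΣy = 14·3697 − 134·345 = 51758 − 46230 = 5528
S_xx = nΣx² − (Σx)² = 14·1512 − 134² = 21168 − 17956 = 3212
S_yy = nΣy² − (Σy)² = 14·9385 − 345² = 131390 − 119025 = 12365
r = S_xy / √(S_xx·S_yy) = 5528 / √(3212·12365) = 5528 / √39716380 = 5528 / 6302.0933 = 0.8772

0.8772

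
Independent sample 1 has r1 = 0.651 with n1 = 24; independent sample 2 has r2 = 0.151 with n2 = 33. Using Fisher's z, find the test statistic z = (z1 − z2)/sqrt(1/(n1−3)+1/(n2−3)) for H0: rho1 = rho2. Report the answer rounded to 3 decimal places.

2.196

z1 = atanh(0.651) = 0.777032,  z2 = atanh(0.151) = 0.152164
SE = √(1/(n1−3) + 1/(n2−3)) = √(1/21 + 1/30) = √(0.0476190 + 0.0333333) = √0.0809523 = 0.284521
z = (z1 − z2)/SE = (0.777032 − 0.152164) / 0.284521 = 0.624868 / 0.284521 = 2.196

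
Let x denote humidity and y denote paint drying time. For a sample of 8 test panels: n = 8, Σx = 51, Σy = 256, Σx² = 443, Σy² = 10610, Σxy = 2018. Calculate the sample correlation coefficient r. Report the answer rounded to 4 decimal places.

0.7230

Numerator: nΣxy − (Σx)(Σy) = 8·2018 − (51)(256) = 3088
Denominator: √[(nΣx²−(Σx)²)(nΣy²−(Σy)²)]
  nΣx²−(Σx)² = 8·443 − 2601 = 943;  nΣy²−(Σy)² = 8·10610 − 65536 = 19344
  √(943·19344) = √18241392 = 4270.9943
r = 3088 / 4270.9943 = 0.7230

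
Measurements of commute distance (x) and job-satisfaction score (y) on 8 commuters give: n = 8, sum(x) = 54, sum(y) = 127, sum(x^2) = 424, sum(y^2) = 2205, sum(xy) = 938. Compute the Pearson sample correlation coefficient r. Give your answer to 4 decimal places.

Numerator: nΣxy − (Σx)(Σy) = 8·938 − (54)(127) = 646
Denominator: √[(nΣx²−(Σx)²)(nΣy²−(Σy)²)]
  nΣx²−(Σx)² = 8·424 − 2916 = 476;  nΣy²−(Σy)² = 8·2205 − 16129 = 1511
  √(476·1511) = √719236 = 848.0778
r = 646 / 848.0778 = 0.7617

0.7617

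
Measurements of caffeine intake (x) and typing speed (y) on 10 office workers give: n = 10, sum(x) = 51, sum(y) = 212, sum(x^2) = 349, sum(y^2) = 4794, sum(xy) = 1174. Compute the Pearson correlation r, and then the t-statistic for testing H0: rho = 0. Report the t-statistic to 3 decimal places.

1.955

Numerator: nΣxy − (Σx)(Σy) = 10·1174 − (51)(212) = 928
Denominator: √[(nΣx²−(Σx)²)(nΣy²−(Σy)²)]
  nΣx²−(Σx)² = 10·349 − 2601 = 889;  nΣy²−(Σy)² = 10·4794 − 44944 = 2996
  √(889·2996) = √2663444 = 1632.0061
r = 928 / 1632.0061 = 0.5686
t = r·√(n−2)/√(1−r²) = 0.5686·√8 / √(1−0.323306) = 1.608244 / 0.822614 = 1.955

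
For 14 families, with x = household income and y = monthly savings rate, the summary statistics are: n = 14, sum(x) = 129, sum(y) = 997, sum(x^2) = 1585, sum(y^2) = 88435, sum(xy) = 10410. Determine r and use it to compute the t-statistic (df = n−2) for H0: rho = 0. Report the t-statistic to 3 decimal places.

S_xy = nΣxy − ΣxΣy = 14·10410 − 129·997 = 145740 − 128613 = 17127
S_xx = nΣx² − (Σx)² = 14·1585 − 129² = 22190 − 16641 = 5549
S_yy = nΣy² − (Σy)² = 14·88435 − 997² = 1238090 − 994009 = 244081
r = S_xy / √(S_xx·S_yy) = 17127 / √(5549·244081) = 17127 / √1354405469 = 17127 / 36802.2482 = 0.4654
t = r·√(n−2)/√(1−r²) = 0.4654·√12 / √(1−0.216597) = 1.612193 / 0.885101 = 1.821

1.821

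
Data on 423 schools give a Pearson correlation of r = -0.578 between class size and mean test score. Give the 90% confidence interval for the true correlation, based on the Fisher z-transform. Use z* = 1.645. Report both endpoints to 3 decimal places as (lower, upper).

z_r = atanh(-0.578) = -0.659454;  SE = 1/√(n−3) = 1/√420 = 0.048795
z-limits: -0.659454 ± 1.645·0.048795 = -0.659454 ± 0.080268 = [-0.739722, -0.579186]
ρ-limits: (tanh -0.739722, tanh -0.579186) = (-0.629, -0.522)

(-0.629, -0.522)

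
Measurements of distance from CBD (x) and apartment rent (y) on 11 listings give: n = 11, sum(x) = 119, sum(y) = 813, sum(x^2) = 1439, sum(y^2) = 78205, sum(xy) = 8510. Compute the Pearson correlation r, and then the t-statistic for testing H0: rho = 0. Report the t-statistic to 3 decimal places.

-0.524

S_xy = nΣxy − ΣxΣy = 11·8510 − 119·813 = 93610 − 96747 = -3137
S_xx = nΣx² − (Σx)² = 11·1439 − 119² = 15829 − 14161 = 1668
S_yy = nΣy² − (Σy)² = 11·78205 − 813² = 860255 − 660969 = 199286
r = S_xy / √(S_xx·S_yy) = -3137 / √(1668·199286) = -3137 / √332409048 = -3137 / 18232.0884 = -0.1721
t = r·√(n−2)/√(1−r²) = -0.1721·√9 / √(1−0.029618) = -0.516300 / 0.985080 = -0.524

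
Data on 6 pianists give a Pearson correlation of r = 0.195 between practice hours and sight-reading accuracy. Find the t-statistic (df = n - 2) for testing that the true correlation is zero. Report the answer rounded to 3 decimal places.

1 − r² = 1 − 0.038025 = 0.961975;  √(1−r²) = 0.980803
√(n−2) = √4 = 2.000000
t = r·√(n−2)/√(1−r²) = 0.195 · 2.000000 / 0.980803 = 0.398

0.398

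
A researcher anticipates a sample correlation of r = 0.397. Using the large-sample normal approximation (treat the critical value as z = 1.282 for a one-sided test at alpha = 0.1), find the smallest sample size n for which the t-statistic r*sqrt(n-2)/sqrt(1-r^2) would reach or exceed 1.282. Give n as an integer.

r√(n−2)/√(1−r²) ≥ 1.282  ⇔  n−2 ≥ (1.282)²·(1−r²)/r²
(1−r²)/r² = (1−0.157609)/0.157609 = 5.3448
n ≥ 2 + 1.643524·5.3448 = 2 + 8.7843 = 10.7843
⌈10.7843⌉ = 11

11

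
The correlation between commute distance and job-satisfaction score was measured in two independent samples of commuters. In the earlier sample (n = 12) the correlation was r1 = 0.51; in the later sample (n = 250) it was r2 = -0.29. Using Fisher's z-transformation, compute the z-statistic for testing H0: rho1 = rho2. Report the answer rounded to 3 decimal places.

2.538

z1 = atanh(0.51) = 0.562730,  z2 = atanh(-0.29) = -0.298566
SE = √(1/(n1−3) + 1/(n2−3)) = √(1/9 + 1/247) = √(0.1111111 + 0.0040486) = √0.1151597 = 0.339352
z = (z1 − z2)/SE = (0.562730 − (-0.298566)) / 0.339352 = 0.861296 / 0.339352 = 2.538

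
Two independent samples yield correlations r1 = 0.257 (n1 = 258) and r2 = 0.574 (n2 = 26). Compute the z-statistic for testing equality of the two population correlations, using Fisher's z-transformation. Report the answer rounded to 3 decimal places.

-1.794

z1 = atanh(0.257) = 0.262894,  z2 = atanh(0.574) = 0.653468
SE = √(1/(n1−3) + 1/(n2−3)) = √(1/255 + 1/23) = √(0.0039216 + 0.0434783) = √0.0473999 = 0.217715
z = (z1 − z2)/SE = (0.262894 − 0.653468) / 0.217715 = -0.390574 / 0.217715 = -1.794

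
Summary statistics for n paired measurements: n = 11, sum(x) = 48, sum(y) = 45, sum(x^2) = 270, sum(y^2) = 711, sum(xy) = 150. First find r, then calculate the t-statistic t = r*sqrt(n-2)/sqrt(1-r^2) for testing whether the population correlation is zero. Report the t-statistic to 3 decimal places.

Numerator: nΣxy − (Σx)(Σy) = 11·150 − (48)(45) = -510
Denominator: √[(nΣx²−(Σx)²)(nΣy²−(Σy)²)]
  nΣx²−(Σx)² = 11·270 − 2304 = 666;  nΣy²−(Σy)² = 11·711 − 2025 = 5796
  √(666·5796) = √3860136 = 1964.7229
r = -510 / 1964.7229 = -0.2596
t = r·√(n−2)/√(1−r²) = -0.2596·√9 / √(1−0.067392) = -0.778800 / 0.965716 = -0.806

-0.806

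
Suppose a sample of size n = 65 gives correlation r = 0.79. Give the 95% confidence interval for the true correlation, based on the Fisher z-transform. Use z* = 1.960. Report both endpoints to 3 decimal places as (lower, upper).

(0.676, 0.867)

z_r = atanh(0.79) = 1.071432;  SE = 1/√(n−3) = 1/√62 = 0.127000
z-limits: 1.071432 ± 1.960·0.127000 = 1.071432 ± 0.248920 = [0.822512, 1.320352]
ρ-limits: (tanh 0.822512, tanh 1.320352) = (0.676, 0.867)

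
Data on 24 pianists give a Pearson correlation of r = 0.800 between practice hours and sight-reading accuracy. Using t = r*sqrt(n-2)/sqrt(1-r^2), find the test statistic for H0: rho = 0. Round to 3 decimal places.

1 − r² = 1 − 0.640000 = 0.360000;  √(1−r²) = 0.600000
√(n−2) = √22 = 4.690416
t = r·√(n−2)/√(1−r²) = 0.800 · 4.690416 / 0.600000 = 6.254

6.254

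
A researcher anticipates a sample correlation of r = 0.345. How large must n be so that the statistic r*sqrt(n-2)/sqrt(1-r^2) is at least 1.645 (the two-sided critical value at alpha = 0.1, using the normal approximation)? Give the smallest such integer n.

23

r√(n−2)/√(1−r²) ≥ 1.645  ⇔  n−2 ≥ (1.645)²·(1−r²)/r²
(1−r²)/r² = (1−0.119025)/0.119025 = 7.4016
n ≥ 2 + 2.706025·7.4016 = 2 + 20.0289 = 22.0289
⌈22.0289⌉ = 23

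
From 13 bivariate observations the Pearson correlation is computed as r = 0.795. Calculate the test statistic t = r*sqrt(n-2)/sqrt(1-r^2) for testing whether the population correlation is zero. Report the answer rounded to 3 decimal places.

1 − r² = 1 − 0.632025 = 0.367975;  √(1−r²) = 0.606609
√(n−2) = √11 = 3.316625
t = r·√(n−2)/√(1−r²) = 0.795 · 3.316625 / 0.606609 = 4.347

4.347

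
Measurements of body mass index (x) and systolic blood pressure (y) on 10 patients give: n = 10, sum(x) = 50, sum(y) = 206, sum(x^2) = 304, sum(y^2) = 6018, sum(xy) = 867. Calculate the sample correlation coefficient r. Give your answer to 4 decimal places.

-0.5266

S_xy = nΣxy − ΣxΣy = 10·867 − 50·206 = 8670 − 10300 = -1630
S_xx = nΣx² − (Σx)² = 10·304 − 50² = 3040 − 2500 = 540
S_yy = nΣy² − (Σy)² = 10·6018 − 206² = 60180 − 42436 = 17744
r = S_xy / √(S_xx·S_yy) = -1630 / √(540·17744) = -1630 / √9581760 = -1630 / 3095.4418 = -0.5266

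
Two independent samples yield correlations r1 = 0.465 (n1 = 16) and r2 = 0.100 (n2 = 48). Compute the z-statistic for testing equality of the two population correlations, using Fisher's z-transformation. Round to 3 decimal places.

1.281

z1 = atanh(0.465) = 0.503672,  z2 = atanh(0.100) = 0.100335
SE = √(1/(n1−3) + 1/(n2−3)) = √(1/13 + 1/45) = √(0.0769231 + 0.0222222) = √0.0991453 = 0.314873
z = (z1 − z2)/SE = (0.503672 − 0.100335) / 0.314873 = 0.403337 / 0.314873 = 1.281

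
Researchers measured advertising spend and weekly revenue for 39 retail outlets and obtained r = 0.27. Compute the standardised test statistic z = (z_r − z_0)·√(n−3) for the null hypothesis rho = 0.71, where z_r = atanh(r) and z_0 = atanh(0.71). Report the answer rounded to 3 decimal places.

-3.662

z_r = atanh(0.27) = 0.276864,  z_0 = atanh(0.71) = 0.887184
SE = 1/√(n−3) = 1/√36 = 0.166667
z = (z_r − z_0)/SE = (0.276864 − 0.887184) / 0.166667 = -0.610320 / 0.166667 = -3.662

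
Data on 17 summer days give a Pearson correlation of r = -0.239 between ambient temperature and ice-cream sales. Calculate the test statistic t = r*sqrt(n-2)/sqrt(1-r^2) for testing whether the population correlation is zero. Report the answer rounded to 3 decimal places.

-0.953

1 − r² = 1 − 0.057121 = 0.942879;  √(1−r²) = 0.971020
√(n−2) = √15 = 3.872983
t = r·√(n−2)/√(1−r²) = -0.239 · 3.872983 / 0.971020 = -0.953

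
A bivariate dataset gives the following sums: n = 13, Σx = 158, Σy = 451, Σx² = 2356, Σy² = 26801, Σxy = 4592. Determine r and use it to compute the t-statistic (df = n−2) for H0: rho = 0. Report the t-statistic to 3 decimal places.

-1.462

S_xy = nΣxy − ΣxΣy = 13·4592 − 158·451 = 59696 − 71258 = -11562
S_xx = nΣx² − (Σx)² = 13·2356 − 158² = 30628 − 24964 = 5664
S_yy = nΣy² − (Σy)² = 13·26801 − 451² = 348413 − 203401 = 145012
r = S_xy / √(S_xx·S_yy) = -11562 / √(5664·145012) = -11562 / √821347968 = -11562 / 28659.1690 = -0.4034
t = r·√(n−2)/√(1−r²) = -0.4034·√11 / √(1−0.162732) = -1.337926 / 0.915023 = -1.462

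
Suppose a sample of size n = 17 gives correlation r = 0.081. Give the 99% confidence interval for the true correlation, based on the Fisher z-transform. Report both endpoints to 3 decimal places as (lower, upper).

Fisher z: z_r = atanh(r) = ½·ln((1+0.081)/(1−0.081)) = 0.081178
SE(z) = 1/√(n−3) = 1/√14 = 0.267261
99% ⇒ z* = 2.576; margin = 2.576·0.267261 = 0.688464
CI on z-scale: (-0.607286, 0.769642)
Back-transform: tanh(-0.607286) = -0.542214, tanh(0.769642) = 0.646721

(-0.542, 0.647)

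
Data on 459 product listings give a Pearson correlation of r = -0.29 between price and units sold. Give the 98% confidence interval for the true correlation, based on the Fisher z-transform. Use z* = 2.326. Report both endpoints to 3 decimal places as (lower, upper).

(-0.386, -0.187)

Fisher z: z_r = atanh(r) = ½·ln((1+(-0.29))/(1−(-0.29))) = -0.298566
SE(z) = 1/√(n−3) = 1/√456 = 0.046829
98% ⇒ z* = 2.326; margin = 2.326·0.046829 = 0.108924
CI on z-scale: (-0.407490, -0.189642)
Back-transform: tanh(-0.407490) = -0.386339, tanh(-0.189642) = -0.187401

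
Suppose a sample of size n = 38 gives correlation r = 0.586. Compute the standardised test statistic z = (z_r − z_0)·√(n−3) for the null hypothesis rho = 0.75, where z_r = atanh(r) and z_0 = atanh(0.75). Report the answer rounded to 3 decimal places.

-1.783

Fisher z: atanh(0.586) = 0.671552, atanh(0.75) = 0.972955
z = (z_r − z_0)·√(n−3) = (0.671552 − 0.972955)·√35 = -0.301403 · 5.916080 = -1.783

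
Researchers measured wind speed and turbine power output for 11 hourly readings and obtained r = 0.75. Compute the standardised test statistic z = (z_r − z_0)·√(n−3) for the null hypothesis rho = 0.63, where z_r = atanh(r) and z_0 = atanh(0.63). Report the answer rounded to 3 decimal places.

Fisher z: atanh(0.75) = 0.972955, atanh(0.63) = 0.741416
z = (z_r − z_0)·√(n−3) = (0.972955 − 0.741416)·√8 = 0.231539 · 2.828427 = 0.655

0.655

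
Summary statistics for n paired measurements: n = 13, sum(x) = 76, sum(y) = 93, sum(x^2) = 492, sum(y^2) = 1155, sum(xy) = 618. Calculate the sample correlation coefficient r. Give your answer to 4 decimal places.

0.4862

S_xy = nΣxy − ΣxΣy = 13·618 − 76·93 = 8034 − 7068 = 966
S_xx = nΣx² − (Σx)² = 13·492 − 76² = 6396 − 5776 = 620
S_yy = nΣy² − (Σy)² = 13·1155 − 93² = 15015 − 8649 = 6366
r = S_xy / √(S_xx·S_yy) = 966 / √(620·6366) = 966 / √3946920 = 966 / 1986.6857 = 0.4862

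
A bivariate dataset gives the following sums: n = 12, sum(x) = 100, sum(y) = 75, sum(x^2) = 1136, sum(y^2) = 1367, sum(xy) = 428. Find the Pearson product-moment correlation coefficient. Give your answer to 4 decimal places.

S_xy = nΣxy − ΣxΣy = 12·428 − 100·75 = 5136 − 7500 = -2364
S_xx = nΣx² − (Σx)² = 12·1136 − 100² = 13632 − 10000 = 3632
S_yy = nΣy² − (Σy)² = 12·1367 − 75² = 16404 − 5625 = 10779
r = S_xy / √(S_xx·S_yy) = -2364 / √(3632·10779) = -2364 / √39149328 = -2364 / 6256.9424 = -0.3778

-0.3778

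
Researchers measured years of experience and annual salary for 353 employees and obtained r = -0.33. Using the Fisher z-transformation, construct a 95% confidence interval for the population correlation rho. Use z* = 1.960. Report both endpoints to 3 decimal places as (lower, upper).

Fisher z: z_r = atanh(r) = ½·ln((1+(-0.33))/(1−(-0.33))) = -0.342828
SE(z) = 1/√(n−3) = 1/√350 = 0.053452
95% ⇒ z* = 1.960; margin = 1.960·0.053452 = 0.104766
CI on z-scale: (-0.447594, -0.238062)
Back-transform: tanh(-0.447594) = -0.419919, tanh(-0.238062) = -0.233664

(-0.420, -0.234)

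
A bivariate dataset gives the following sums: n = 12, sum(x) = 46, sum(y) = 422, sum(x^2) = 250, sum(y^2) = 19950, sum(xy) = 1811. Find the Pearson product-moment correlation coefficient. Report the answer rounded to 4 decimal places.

0.3151

S_xy = nΣxy − ΣxΣy = 12·1811 − 46·422 = 21732 − 19412 = 2320
S_xx = nΣx² − (Σx)² = 12·250 − 46² = 3000 − 2116 = 884
S_yy = nΣy² − (Σy)² = 12·19950 − 422² = 239400 − 178084 = 61316
r = S_xy / √(S_xx·S_yy) = 2320 / √(884·61316) = 2320 / √54203344 = 2320 / 7362.2920 = 0.3151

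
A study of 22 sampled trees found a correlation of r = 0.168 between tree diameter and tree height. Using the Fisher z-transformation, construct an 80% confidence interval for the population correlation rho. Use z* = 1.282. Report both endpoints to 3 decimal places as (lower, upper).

z_r = atanh(0.168) = 0.169608;  SE = 1/√(n−3) = 1/√19 = 0.229416
z-limits: 0.169608 ± 1.282·0.229416 = 0.169608 ± 0.294111 = [-0.124503, 0.463719]
ρ-limits: (tanh -0.124503, tanh 0.463719) = (-0.124, 0.433)

(-0.124, 0.433)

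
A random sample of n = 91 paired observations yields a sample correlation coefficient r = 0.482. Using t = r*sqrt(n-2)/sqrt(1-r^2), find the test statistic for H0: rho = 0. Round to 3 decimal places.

5.190

1 − r² = 1 − 0.232324 = 0.767676;  √(1−r²) = 0.876171
√(n−2) = √89 = 9.433981
t = r·√(n−2)/√(1−r²) = 0.482 · 9.433981 / 0.876171 = 5.190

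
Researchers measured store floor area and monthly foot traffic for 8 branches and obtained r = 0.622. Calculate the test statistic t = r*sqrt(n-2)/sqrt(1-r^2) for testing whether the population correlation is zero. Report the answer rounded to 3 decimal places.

1.946

1 − r² = 1 − 0.386884 = 0.613116;  √(1−r²) = 0.783017
√(n−2) = √6 = 2.449490
t = r·√(n−2)/√(1−r²) = 0.622 · 2.449490 / 0.783017 = 1.946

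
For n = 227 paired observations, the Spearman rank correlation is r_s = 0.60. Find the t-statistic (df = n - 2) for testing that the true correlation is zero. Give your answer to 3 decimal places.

11.250

t = r_s·√(n−2) / √(1−r_s²) with r_s = 0.60, n = 227
  = 0.60·√225 / √(1 − 0.3600)
  = 0.60·15.000000 / 0.800000
  = 9.000000 / 0.800000 = 11.250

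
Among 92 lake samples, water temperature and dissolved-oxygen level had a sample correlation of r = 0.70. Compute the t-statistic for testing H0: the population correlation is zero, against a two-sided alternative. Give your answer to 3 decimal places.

9.299

1 − r² = 1 − 0.4900 = 0.5100;  √(1−r²) = 0.714143
√(n−2) = √90 = 9.486833
t = r·√(n−2)/√(1−r²) = 0.70 · 9.486833 / 0.714143 = 9.299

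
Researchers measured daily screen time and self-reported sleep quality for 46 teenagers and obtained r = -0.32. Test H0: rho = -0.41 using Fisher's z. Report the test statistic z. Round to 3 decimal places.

Fisher z: atanh(-0.32) = -0.331647, atanh(-0.41) = -0.435611
z = (z_r − z_0)·√(n−3) = (-0.331647 − (-0.435611))·√43 = 0.103964 · 6.557439 = 0.682

0.682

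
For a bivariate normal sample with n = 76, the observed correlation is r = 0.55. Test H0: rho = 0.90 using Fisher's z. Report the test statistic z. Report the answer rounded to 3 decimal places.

z_r = atanh(0.55) = 0.618381,  z_0 = atanh(0.90) = 1.472219
SE = 1/√(n−3) = 1/√73 = 0.117041
z = (z_r − z_0)/SE = (0.618381 − 1.472219) / 0.117041 = -0.853838 / 0.117041 = -7.295

-7.295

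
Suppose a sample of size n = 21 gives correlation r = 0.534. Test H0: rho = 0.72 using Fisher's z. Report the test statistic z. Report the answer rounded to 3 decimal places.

z_r = atanh(0.534) = 0.595724,  z_0 = atanh(0.72) = 0.907645
SE = 1/√(n−3) = 1/√18 = 0.235702
z = (z_r − z_0)/SE = (0.595724 − 0.907645) / 0.235702 = -0.311921 / 0.235702 = -1.323

-1.323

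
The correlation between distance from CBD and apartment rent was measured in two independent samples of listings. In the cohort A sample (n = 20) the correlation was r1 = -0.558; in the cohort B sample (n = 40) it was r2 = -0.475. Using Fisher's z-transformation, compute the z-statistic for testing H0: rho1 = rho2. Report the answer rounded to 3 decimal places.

Fisher z-transforms: z1 = atanh(-0.558) = -0.629924, z2 = atanh(-0.475) = -0.516508; difference d = -0.113416
Var(d) = 1/17 + 1/37 = 0.0588235 + 0.0270270 = 0.0858505
z = d/√Var(d) = -0.113416 / √0.0858505 = -0.113416 / 0.293003 = -0.387

-0.387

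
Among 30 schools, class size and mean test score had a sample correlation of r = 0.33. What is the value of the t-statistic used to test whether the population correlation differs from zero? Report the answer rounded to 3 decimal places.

1.850

t = r·√(n−2) / √(1−r²) with r = 0.33, n = 30
  = 0.33·√28 / √(1 − 0.1089)
  = 0.33·5.291503 / 0.943981
  = 1.746196 / 0.943981 = 1.850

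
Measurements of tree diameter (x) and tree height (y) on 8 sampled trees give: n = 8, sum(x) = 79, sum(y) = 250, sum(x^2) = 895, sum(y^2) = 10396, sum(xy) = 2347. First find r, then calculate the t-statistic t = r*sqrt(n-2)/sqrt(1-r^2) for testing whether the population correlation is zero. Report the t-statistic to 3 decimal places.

-0.562

Numerator: nΣxy − (Σx)(Σy) = 8·2347 − (79)(250) = -974
Denominator: √[(nΣx²−(Σx)²)(nΣy²−(Σy)²)]
  nΣx²−(Σx)² = 8·895 − 6241 = 919;  nΣy²−(Σy)² = 8·10396 − 62500 = 20668
  √(919·20668) = √18993892 = 4358.1983
r = -974 / 4358.1983 = -0.2235
t = r·√(n−2)/√(1−r²) = -0.2235·√6 / √(1−0.049952) = -0.547461 / 0.974704 = -0.562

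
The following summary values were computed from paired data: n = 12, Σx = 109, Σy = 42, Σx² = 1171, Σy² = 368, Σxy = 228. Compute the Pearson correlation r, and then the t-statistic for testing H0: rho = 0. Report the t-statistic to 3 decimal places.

-3.788

Numerator: nΣxy − (Σx)(Σy) = 12·228 − (109)(42) = -1842
Denominator: √[(nΣx²−(Σx)²)(nΣy²−(Σy)²)]
  nΣx²−(Σx)² = 12·1171 − 11881 = 2171;  nΣy²−(Σy)² = 12·368 − 1764 = 2652
  √(2171·2652) = √5757492 = 2399.4774
r = -1842 / 2399.4774 = -0.7677
t = r·√(n−2)/√(1−r²) = -0.7677·√10 / √(1−0.589363) = -2.427681 / 0.640810 = -3.788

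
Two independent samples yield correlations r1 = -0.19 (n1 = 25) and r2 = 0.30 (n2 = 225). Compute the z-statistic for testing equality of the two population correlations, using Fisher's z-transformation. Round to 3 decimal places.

-2.245

Fisher z-transforms: z1 = atanh(-0.19) = -0.192337, z2 = atanh(0.30) = 0.309520; difference d = -0.501857
Var(d) = 1/22 + 1/222 = 0.0454545 + 0.0045045 = 0.0499590
z = d/√Var(d) = -0.501857 / √0.0499590 = -0.501857 / 0.223515 = -2.245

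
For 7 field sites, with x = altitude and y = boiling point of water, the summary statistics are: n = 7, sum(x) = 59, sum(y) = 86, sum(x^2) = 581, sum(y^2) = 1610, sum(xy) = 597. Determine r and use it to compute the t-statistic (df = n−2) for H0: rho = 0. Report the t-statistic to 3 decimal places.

Numerator: nΣxy − (Σx)(Σy) = 7·597 − (59)(86) = -895
Denominator: √[(nΣx²−(Σx)²)(nΣy²−(Σy)²)]
  nΣx²−(Σx)² = 7·581 − 3481 = 586;  nΣy²−(Σy)² = 7·1610 − 7396 = 3874
  √(586·3874) = √2270164 = 1506.7063
r = -895 / 1506.7063 = -0.5940
t = r·√(n−2)/√(1−r²) = -0.5940·√5 / √(1−0.352836) = -1.328224 / 0.804465 = -1.651

-1.651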